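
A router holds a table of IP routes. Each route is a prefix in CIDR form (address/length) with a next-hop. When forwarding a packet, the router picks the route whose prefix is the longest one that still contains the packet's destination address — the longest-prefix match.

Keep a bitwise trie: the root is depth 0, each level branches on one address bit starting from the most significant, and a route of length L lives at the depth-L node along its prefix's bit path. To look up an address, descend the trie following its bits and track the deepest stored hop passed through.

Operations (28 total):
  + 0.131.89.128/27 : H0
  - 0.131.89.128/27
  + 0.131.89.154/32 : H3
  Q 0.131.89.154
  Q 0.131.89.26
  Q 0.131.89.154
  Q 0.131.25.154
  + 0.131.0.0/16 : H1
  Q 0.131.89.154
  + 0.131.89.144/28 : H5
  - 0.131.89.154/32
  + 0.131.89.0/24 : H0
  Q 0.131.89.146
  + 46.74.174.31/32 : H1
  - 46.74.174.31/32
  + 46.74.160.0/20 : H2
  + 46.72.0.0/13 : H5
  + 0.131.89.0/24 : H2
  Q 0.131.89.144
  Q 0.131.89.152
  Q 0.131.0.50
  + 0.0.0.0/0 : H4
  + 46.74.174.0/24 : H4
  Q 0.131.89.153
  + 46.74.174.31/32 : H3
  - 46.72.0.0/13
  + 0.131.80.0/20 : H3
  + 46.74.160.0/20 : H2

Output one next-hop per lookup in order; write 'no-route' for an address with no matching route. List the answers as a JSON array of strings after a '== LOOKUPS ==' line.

Process each operation:
  + 0.131.89.128/27 (H0) depth=27
  del 0.131.89.128/27 (clear depth 27)
  + 0.131.89.154/32 (H3) depth=32
  Q 0.131.89.154: descend 00000000100000110101100110011010 ; hops seen [H3] ; pick H3
  Q 0.131.89.26: descend 000000001000001101011001 ; hops seen [∅] ; pick no-route
  Q 0.131.89.154: descend 00000000100000110101100110011010 ; hops seen [H3] ; pick H3
  Q 0.131.25.154: descend 00000000100000110 ; hops seen [∅] ; pick no-route
  + 0.131.0.0/16 (H1) depth=16
  Q 0.131.89.154: descend 00000000100000110101100110011010 ; hops seen [H1,H3] ; pick H3
  + 0.131.89.144/28 (H5) depth=28
  del 0.131.89.154/32 (clear depth 32)
  + 0.131.89.0/24 (H0) depth=24
  Q 0.131.89.146: descend 0000000010000011010110011001 ; hops seen [H1,H0,H5] ; pick H5
  + 46.74.174.31/32 (H1) depth=32
  del 46.74.174.31/32 (clear depth 32)
  + 46.74.160.0/20 (H2) depth=20
  + 46.72.0.0/13 (H5) depth=13
  + 0.131.89.0/24 (H2) depth=24
  Q 0.131.89.144: descend 0000000010000011010110011001 ; hops seen [H1,H2,H5] ; pick H5
  Q 0.131.89.152: descend 000000001000001101011001100110 ; hops seen [H1,H2,H5] ; pick H5
  Q 0.131.0.50: descend 00000000100000110 ; hops seen [H1] ; pick H1
  + 0.0.0.0/0 (H4) depth=0
  + 46.74.174.0/24 (H4) depth=24
  Q 0.131.89.153: descend 000000001000001101011001100110 ; hops seen [H4,H1,H2,H5] ; pick H5
  + 46.74.174.31/32 (H3) depth=32
  del 46.72.0.0/13 (clear depth 13)
  + 0.131.80.0/20 (H3) depth=20
  + 46.74.160.0/20 (H2) depth=20

== LOOKUPS ==
["H3","no-route","H3","no-route","H3","H5","H5","H5","H1","H5"]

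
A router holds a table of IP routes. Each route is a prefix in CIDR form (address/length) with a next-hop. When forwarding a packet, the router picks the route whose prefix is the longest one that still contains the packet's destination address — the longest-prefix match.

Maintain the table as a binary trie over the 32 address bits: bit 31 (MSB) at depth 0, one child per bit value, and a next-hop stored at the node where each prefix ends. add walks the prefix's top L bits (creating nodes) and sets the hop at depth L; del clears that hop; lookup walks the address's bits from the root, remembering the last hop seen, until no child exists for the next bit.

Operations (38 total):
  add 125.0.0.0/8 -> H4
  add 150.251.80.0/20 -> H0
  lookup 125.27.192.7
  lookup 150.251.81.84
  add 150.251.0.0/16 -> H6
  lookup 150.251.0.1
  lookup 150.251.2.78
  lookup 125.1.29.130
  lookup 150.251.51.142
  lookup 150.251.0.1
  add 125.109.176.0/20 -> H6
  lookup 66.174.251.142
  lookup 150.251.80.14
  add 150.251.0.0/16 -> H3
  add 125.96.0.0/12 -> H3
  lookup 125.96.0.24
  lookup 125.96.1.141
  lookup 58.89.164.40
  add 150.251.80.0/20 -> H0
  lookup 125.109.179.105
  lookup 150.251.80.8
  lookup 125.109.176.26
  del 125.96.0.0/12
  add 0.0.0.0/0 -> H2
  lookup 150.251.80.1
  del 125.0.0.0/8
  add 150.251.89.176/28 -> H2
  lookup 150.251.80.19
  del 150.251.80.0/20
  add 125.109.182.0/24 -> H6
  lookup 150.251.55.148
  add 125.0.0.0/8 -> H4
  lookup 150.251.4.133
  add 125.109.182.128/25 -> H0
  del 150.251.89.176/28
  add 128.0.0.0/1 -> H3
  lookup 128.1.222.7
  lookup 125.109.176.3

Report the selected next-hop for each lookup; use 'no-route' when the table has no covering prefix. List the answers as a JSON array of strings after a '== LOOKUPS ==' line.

Trace:
  add 125.0.0.0/8 -> H4 at depth 8
  add 150.251.80.0/20 -> H0 at depth 20
  lookup 125.27.192.7: bits 01111101 walk d0:-→d1:-→d2:-→d3:-→d4:-→d5:-→d6:-→d7:-→d8:H4 -> H4
  lookup 150.251.81.84: bits 10010110111110110101 walk d0:-→d1:-→d2:-→d3:-→d4:-→d5:-→d6:-→d7:-→d8:-→d9:-→d10:-→d11:-→d12:-→d13:-→d14:-→d15:-→d16:-→d17:-→d18:-→d19:-→d20:H0 -> H0
  add 150.251.0.0/16 -> H6 at depth 16
  lookup 150.251.0.1: bits 10010110111110110 walk d0:-→d1:-→d2:-→d3:-→d4:-→d5:-→d6:-→d7:-→d8:-→d9:-→d10:-→d11:-→d12:-→d13:-→d14:-→d15:-→d16:H6→d17:- -> H6
  lookup 150.251.2.78: bits 10010110111110110 walk d0:-→d1:-→d2:-→d3:-→d4:-→d5:-→d6:-→d7:-→d8:-→d9:-→d10:-→d11:-→d12:-→d13:-→d14:-→d15:-→d16:H6→d17:- -> H6
  lookup 125.1.29.130: bits 01111101 walk d0:-→d1:-→d2:-→d3:-→d4:-→d5:-→d6:-→d7:-→d8:H4 -> H4
  lookup 150.251.51.142: bits 10010110111110110 walk d0:-→d1:-→d2:-→d3:-→d4:-→d5:-→d6:-→d7:-→d8:-→d9:-→d10:-→d11:-→d12:-→d13:-→d14:-→d15:-→d16:H6→d17:- -> H6
  lookup 150.251.0.1: bits 10010110111110110 walk d0:-→d1:-→d2:-→d3:-→d4:-→d5:-→d6:-→d7:-→d8:-→d9:-→d10:-→d11:-→d12:-→d13:-→d14:-→d15:-→d16:H6→d17:- -> H6
  add 125.109.176.0/20 -> H6 at depth 20
  lookup 66.174.251.142: bits 01 walk d0:-→d1:-→d2:- -> no-route
  lookup 150.251.80.14: bits 10010110111110110101 walk d0:-→d1:-→d2:-→d3:-→d4:-→d5:-→d6:-→d7:-→d8:-→d9:-→d10:-→d11:-→d12:-→d13:-→d14:-→d15:-→d16:H6→d17:-→d18:-→d19:-→d20:H0 -> H0
  add 150.251.0.0/16 -> H3 at depth 16
  add 125.96.0.0/12 -> H3 at depth 12
  lookup 125.96.0.24: bits 011111010110 walk d0:-→d1:-→d2:-→d3:-→d4:-→d5:-→d6:-→d7:-→d8:H4→d9:-→d10:-→d11:-→d12:H3 -> H3
  lookup 125.96.1.141: bits 011111010110 walk d0:-→d1:-→d2:-→d3:-→d4:-→d5:-→d6:-→d7:-→d8:H4→d9:-→d10:-→d11:-→d12:H3 -> H3
  lookup 58.89.164.40: bits 0 walk d0:-→d1:- -> no-route
  add 150.251.80.0/20 -> H0 at depth 20
  lookup 125.109.179.105: bits 01111101011011011011 walk d0:-→d1:-→d2:-→d3:-→d4:-→d5:-→d6:-→d7:-→d8:H4→d9:-→d10:-→d11:-→d12:H3→d13:-→d14:-→d15:-→d16:-→d17:-→d18:-→d19:-→d20:H6 -> H6
  lookup 150.251.80.8: bits 10010110111110110101 walk d0:-→d1:-→d2:-→d3:-→d4:-→d5:-→d6:-→d7:-→d8:-→d9:-→d10:-→d11:-→d12:-→d13:-→d14:-→d15:-→d16:H3→d17:-→d18:-→d19:-→d20:H0 -> H0
  lookup 125.109.176.26: bits 01111101011011011011 walk d0:-→d1:-→d2:-→d3:-→d4:-→d5:-→d6:-→d7:-→d8:H4→d9:-→d10:-→d11:-→d12:H3→d13:-→d14:-→d15:-→d16:-→d17:-→d18:-→d19:-→d20:H6 -> H6
  - 125.96.0.0/12 clear@12
  add 0.0.0.0/0 -> H2 at depth 0
  lookup 150.251.80.1: bits 10010110111110110101 walk d0:H2→d1:-→d2:-→d3:-→d4:-→d5:-→d6:-→d7:-→d8:-→d9:-→d10:-→d11:-→d12:-→d13:-→d14:-→d15:-→d16:H3→d17:-→d18:-→d19:-→d20:H0 -> H0
  - 125.0.0.0/8 clear@8
  add 150.251.89.176/28 -> H2 at depth 28
  lookup 150.251.80.19: bits 10010110111110110101 walk d0:H2→d1:-→d2:-→d3:-→d4:-→d5:-→d6:-→d7:-→d8:-→d9:-→d10:-→d11:-→d12:-→d13:-→d14:-→d15:-→d16:H3→d17:-→d18:-→d19:-→d20:H0 -> H0
  - 150.251.80.0/20 clear@20
  add 125.109.182.0/24 -> H6 at depth 24
  lookup 150.251.55.148: bits 10010110111110110 walk d0:H2→d1:-→d2:-→d3:-→d4:-→d5:-→d6:-→d7:-→d8:-→d9:-→d10:-→d11:-→d12:-→d13:-→d14:-→d15:-→d16:H3→d17:- -> H3
  add 125.0.0.0/8 -> H4 at depth 8
  lookup 150.251.4.133: bits 10010110111110110 walk d0:H2→d1:-→d2:-→d3:-→d4:-→d5:-→d6:-→d7:-→d8:-→d9:-→d10:-→d11:-→d12:-→d13:-→d14:-→d15:-→d16:H3→d17:- -> H3
  add 125.109.182.128/25 -> H0 at depth 25
  - 150.251.89.176/28 clear@28
  add 128.0.0.0/1 -> H3 at depth 1
  lookup 128.1.222.7: bits 100 walk d0:H2→d1:H3→d2:-→d3:- -> H3
  lookup 125.109.176.3: bits 011111010110110110110 walk d0:H2→d1:-→d2:-→d3:-→d4:-→d5:-→d6:-→d7:-→d8:H4→d9:-→d10:-→d11:-→d12:-→d13:-→d14:-→d15:-→d16:-→d17:-→d18:-→d19:-→d20:H6→d21:- -> H6

== LOOKUPS ==
["H4","H0","H6","H6","H4","H6","H6","no-route","H0","H3","H3","no-route","H6","H0","H6","H0","H0","H3","H3","H3","H6"]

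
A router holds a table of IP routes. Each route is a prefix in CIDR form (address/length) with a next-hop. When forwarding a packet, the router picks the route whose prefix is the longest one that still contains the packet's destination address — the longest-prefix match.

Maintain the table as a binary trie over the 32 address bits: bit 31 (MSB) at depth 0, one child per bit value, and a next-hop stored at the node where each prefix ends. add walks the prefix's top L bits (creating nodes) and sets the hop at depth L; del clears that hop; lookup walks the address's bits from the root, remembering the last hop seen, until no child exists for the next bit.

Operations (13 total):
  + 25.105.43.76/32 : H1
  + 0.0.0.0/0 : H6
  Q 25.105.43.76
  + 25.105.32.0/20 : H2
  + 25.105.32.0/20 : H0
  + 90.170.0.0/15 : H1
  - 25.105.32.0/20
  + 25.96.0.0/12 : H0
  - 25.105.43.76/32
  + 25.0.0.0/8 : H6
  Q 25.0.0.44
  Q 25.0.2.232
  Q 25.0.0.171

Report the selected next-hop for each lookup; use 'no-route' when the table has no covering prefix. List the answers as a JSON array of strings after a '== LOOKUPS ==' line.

Process each operation:
  add 25.105.43.76/32 -> H1 at depth 32
  add 0.0.0.0/0 -> H6 at depth 0
  lookup 25.105.43.76: bits 00011001011010010010101101001100 walk d0:H6→d1:-→d2:-→d3:-→d4:-→d5:-→d6:-→d7:-→d8:-→d9:-→d10:-→d11:-→d12:-→d13:-→d14:-→d15:-→d16:-→d17:-→d18:-→d19:-→d20:-→d21:-→d22:-→d23:-→d24:-→d25:-→d26:-→d27:-→d28:-→d29:-→d30:-→d31:-→d32:H1 -> H1
  add 25.105.32.0/20 -> H2 at depth 20
  add 25.105.32.0/20 -> H0 at depth 20
  add 90.170.0.0/15 -> H1 at depth 15
  - 25.105.32.0/20 clear@20
  add 25.96.0.0/12 -> H0 at depth 12
  - 25.105.43.76/32 clear@32
  add 25.0.0.0/8 -> H6 at depth 8
  lookup 25.0.0.44: bits 000110010 walk d0:H6→d1:-→d2:-→d3:-→d4:-→d5:-→d6:-→d7:-→d8:H6→d9:- -> H6
  lookup 25.0.2.232: bits 000110010 walk d0:H6→d1:-→d2:-→d3:-→d4:-→d5:-→d6:-→d7:-→d8:H6→d9:- -> H6
  lookup 25.0.0.171: bits 000110010 walk d0:H6→d1:-→d2:-→d3:-→d4:-→d5:-→d6:-→d7:-→d8:H6→d9:- -> H6

== LOOKUPS ==
["H1","H6","H6","H6"]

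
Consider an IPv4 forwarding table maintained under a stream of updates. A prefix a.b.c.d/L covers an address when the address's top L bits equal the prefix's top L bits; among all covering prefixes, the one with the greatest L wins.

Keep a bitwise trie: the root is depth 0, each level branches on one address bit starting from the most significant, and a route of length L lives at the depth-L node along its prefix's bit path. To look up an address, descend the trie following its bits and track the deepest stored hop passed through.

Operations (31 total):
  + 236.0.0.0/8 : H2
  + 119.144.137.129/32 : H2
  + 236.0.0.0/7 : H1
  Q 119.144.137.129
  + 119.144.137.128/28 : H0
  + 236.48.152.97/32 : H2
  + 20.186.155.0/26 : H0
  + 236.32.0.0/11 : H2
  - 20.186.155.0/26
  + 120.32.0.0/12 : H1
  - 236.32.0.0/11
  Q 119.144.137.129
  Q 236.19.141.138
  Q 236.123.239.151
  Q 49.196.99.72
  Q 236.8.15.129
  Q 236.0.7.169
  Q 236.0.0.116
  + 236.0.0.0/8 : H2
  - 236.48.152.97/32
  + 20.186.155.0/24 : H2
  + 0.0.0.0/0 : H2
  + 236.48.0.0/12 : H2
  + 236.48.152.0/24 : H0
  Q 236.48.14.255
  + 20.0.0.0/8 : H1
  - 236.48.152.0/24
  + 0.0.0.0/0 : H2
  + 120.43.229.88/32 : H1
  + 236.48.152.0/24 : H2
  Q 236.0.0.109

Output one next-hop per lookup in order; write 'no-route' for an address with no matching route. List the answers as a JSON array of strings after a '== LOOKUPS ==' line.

Trace:
  add 236.0.0.0/8 -> H2 at depth 8
  add 119.144.137.129/32 -> H2 at depth 32
  add 236.0.0.0/7 -> H1 at depth 7
  ? 119.144.137.129  path d0:-→d1:-→d2:-→d3:-→d4:-→d5:-→d6:-→d7:-→d8:-→d9:-→d10:-→d11:-→d12:-→d13:-→d14:-→d15:-→d16:-→d17:-→d18:-→d19:-→d20:-→d21:-→d22:-→d23:-→d24:-→d25:-→d26:-→d27:-→d28:-→d29:-→d30:-→d31:-→d32:H2  best=H2
  add 119.144.137.128/28 -> H0 at depth 28
  add 236.48.152.97/32 -> H2 at depth 32
  add 20.186.155.0/26 -> H0 at depth 26
  add 236.32.0.0/11 -> H2 at depth 11
  - 20.186.155.0/26 clear@26
  add 120.32.0.0/12 -> H1 at depth 12
  - 236.32.0.0/11 clear@11
  ? 119.144.137.129  path d0:-→d1:-→d2:-→d3:-→d4:-→d5:-→d6:-→d7:-→d8:-→d9:-→d10:-→d11:-→d12:-→d13:-→d14:-→d15:-→d16:-→d17:-→d18:-→d19:-→d20:-→d21:-→d22:-→d23:-→d24:-→d25:-→d26:-→d27:-→d28:H0→d29:-→d30:-→d31:-→d32:H2  best=H2
  ? 236.19.141.138  path d0:-→d1:-→d2:-→d3:-→d4:-→d5:-→d6:-→d7:H1→d8:H2→d9:-→d10:-  best=H2
  ? 236.123.239.151  path d0:-→d1:-→d2:-→d3:-→d4:-→d5:-→d6:-→d7:H1→d8:H2→d9:-  best=H2
  ? 49.196.99.72  path d0:-→d1:-→d2:-  best=no-route
  ? 236.8.15.129  path d0:-→d1:-→d2:-→d3:-→d4:-→d5:-→d6:-→d7:H1→d8:H2→d9:-→d10:-  best=H2
  ? 236.0.7.169  path d0:-→d1:-→d2:-→d3:-→d4:-→d5:-→d6:-→d7:H1→d8:H2→d9:-→d10:-  best=H2
  ? 236.0.0.116  path d0:-→d1:-→d2:-→d3:-→d4:-→d5:-→d6:-→d7:H1→d8:H2→d9:-→d10:-  best=H2
  add 236.0.0.0/8 -> H2 at depth 8
  - 236.48.152.97/32 clear@32
  add 20.186.155.0/24 -> H2 at depth 24
  add 0.0.0.0/0 -> H2 at depth 0
  add 236.48.0.0/12 -> H2 at depth 12
  add 236.48.152.0/24 -> H0 at depth 24
  ? 236.48.14.255  path d0:H2→d1:-→d2:-→d3:-→d4:-→d5:-→d6:-→d7:H1→d8:H2→d9:-→d10:-→d11:-→d12:H2→d13:-→d14:-→d15:-→d16:-  best=H2
  add 20.0.0.0/8 -> H1 at depth 8
  - 236.48.152.0/24 clear@24
  add 0.0.0.0/0 -> H2 at depth 0
  add 120.43.229.88/32 -> H1 at depth 32
  add 236.48.152.0/24 -> H2 at depth 24
  ? 236.0.0.109  path d0:H2→d1:-→d2:-→d3:-→d4:-→d5:-→d6:-→d7:H1→d8:H2→d9:-→d10:-  best=H2

== LOOKUPS ==
["H2","H2","H2","H2","no-route","H2","H2","H2","H2","H2"]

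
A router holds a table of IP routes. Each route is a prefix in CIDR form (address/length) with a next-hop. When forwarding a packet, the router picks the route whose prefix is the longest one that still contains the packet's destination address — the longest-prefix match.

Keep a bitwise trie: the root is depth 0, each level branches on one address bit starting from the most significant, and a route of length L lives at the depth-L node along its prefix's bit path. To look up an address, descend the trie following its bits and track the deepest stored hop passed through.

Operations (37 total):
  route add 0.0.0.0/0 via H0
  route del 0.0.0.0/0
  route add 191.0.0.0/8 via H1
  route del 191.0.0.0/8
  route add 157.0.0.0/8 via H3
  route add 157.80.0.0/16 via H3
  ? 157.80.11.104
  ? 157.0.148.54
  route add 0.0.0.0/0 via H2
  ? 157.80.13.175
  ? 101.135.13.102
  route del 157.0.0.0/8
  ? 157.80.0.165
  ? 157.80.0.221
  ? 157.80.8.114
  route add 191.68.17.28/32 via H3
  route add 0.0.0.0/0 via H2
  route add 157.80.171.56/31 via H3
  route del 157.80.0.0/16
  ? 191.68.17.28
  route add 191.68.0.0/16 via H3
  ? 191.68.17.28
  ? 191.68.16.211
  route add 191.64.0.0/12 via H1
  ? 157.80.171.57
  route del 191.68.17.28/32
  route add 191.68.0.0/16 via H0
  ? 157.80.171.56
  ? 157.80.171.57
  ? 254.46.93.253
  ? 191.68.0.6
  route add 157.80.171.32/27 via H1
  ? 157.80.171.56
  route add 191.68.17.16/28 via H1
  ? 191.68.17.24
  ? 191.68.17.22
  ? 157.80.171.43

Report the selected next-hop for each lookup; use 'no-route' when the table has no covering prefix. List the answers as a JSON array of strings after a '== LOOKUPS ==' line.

Apply in order:
  add 0.0.0.0/0 -> H0 at depth 0
  del 0.0.0.0/0 (clear depth 0)
  add 191.0.0.0/8 -> H1 at depth 8
  del 191.0.0.0/8 (clear depth 8)
  add 157.0.0.0/8 -> H3 at depth 8
  add 157.80.0.0/16 -> H3 at depth 16
  Q 157.80.11.104: descend 1001110101010000 ; hops seen [H3,H3] ; pick H3
  Q 157.0.148.54: descend 100111010 ; hops seen [H3] ; pick H3
  add 0.0.0.0/0 -> H2 at depth 0
  Q 157.80.13.175: descend 1001110101010000 ; hops seen [H2,H3,H3] ; pick H3
  Q 101.135.13.102: descend ε ; hops seen [H2] ; pick H2
  del 157.0.0.0/8 (clear depth 8)
  Q 157.80.0.165: descend 1001110101010000 ; hops seen [H2,H3] ; pick H3
  Q 157.80.0.221: descend 1001110101010000 ; hops seen [H2,H3] ; pick H3
  Q 157.80.8.114: descend 1001110101010000 ; hops seen [H2,H3] ; pick H3
  add 191.68.17.28/32 -> H3 at depth 32
  add 0.0.0.0/0 -> H2 at depth 0
  add 157.80.171.56/31 -> H3 at depth 31
  del 157.80.0.0/16 (clear depth 16)
  Q 191.68.17.28: descend 10111111010001000001000100011100 ; hops seen [H2,H3] ; pick H3
  add 191.68.0.0/16 -> H3 at depth 16
  Q 191.68.17.28: descend 10111111010001000001000100011100 ; hops seen [H2,H3,H3] ; pick H3
  Q 191.68.16.211: descend 10111111010001000001000 ; hops seen [H2,H3] ; pick H3
  add 191.64.0.0/12 -> H1 at depth 12
  Q 157.80.171.57: descend 1001110101010000101010110011100 ; hops seen [H2,H3] ; pick H3
  del 191.68.17.28/32 (clear depth 32)
  add 191.68.0.0/16 -> H0 at depth 16
  Q 157.80.171.56: descend 1001110101010000101010110011100 ; hops seen [H2,H3] ; pick H3
  Q 157.80.171.57: descend 1001110101010000101010110011100 ; hops seen [H2,H3] ; pick H3
  Q 254.46.93.253: descend 1 ; hops seen [H2] ; pick H2
  Q 191.68.0.6: descend 1011111101000100000 ; hops seen [H2,H1,H0] ; pick H0
  add 157.80.171.32/27 -> H1 at depth 27
  Q 157.80.171.56: descend 1001110101010000101010110011100 ; hops seen [H2,H1,H3] ; pick H3
  add 191.68.17.16/28 -> H1 at depth 28
  Q 191.68.17.24: descend 10111111010001000001000100011 ; hops seen [H2,H1,H0,H1] ; pick H1
  Q 191.68.17.22: descend 1011111101000100000100010001 ; hops seen [H2,H1,H0,H1] ; pick H1
  Q 157.80.171.43: descend 100111010101000010101011001 ; hops seen [H2,H1] ; pick H1

== LOOKUPS ==
["H3","H3","H3","H2","H3","H3","H3","H3","H3","H3","H3","H3","H3","H2","H0","H3","H1","H1","H1"]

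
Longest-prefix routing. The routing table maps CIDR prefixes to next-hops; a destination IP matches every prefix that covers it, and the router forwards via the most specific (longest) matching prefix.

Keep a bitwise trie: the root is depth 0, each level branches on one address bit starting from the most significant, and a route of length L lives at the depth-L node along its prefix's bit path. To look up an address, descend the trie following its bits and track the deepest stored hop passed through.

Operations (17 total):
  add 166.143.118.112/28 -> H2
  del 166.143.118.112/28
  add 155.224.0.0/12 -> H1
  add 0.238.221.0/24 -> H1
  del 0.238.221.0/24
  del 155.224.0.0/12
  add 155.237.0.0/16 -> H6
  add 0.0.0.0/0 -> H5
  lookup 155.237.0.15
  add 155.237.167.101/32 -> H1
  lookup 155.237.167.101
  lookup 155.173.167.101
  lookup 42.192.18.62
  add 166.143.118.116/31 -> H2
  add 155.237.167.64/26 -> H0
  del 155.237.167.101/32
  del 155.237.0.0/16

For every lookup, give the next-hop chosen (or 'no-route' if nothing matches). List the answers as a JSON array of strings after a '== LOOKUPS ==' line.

Apply in order:
  + 166.143.118.112/28 (H2) depth=28
  del 166.143.118.112/28 (clear depth 28)
  + 155.224.0.0/12 (H1) depth=12
  + 0.238.221.0/24 (H1) depth=24
  del 0.238.221.0/24 (clear depth 24)
  del 155.224.0.0/12 (clear depth 12)
  + 155.237.0.0/16 (H6) depth=16
  + 0.0.0.0/0 (H5) depth=0
  Q 155.237.0.15: descend 1001101111101101 ; hops seen [H5,H6] ; pick H6
  + 155.237.167.101/32 (H1) depth=32
  Q 155.237.167.101: descend 10011011111011011010011101100101 ; hops seen [H5,H6,H1] ; pick H1
  Q 155.173.167.101: descend 100110111 ; hops seen [H5] ; pick H5
  Q 42.192.18.62: descend 00 ; hops seen [H5] ; pick H5
  + 166.143.118.116/31 (H2) depth=31
  + 155.237.167.64/26 (H0) depth=26
  del 155.237.167.101/32 (clear depth 32)
  del 155.237.0.0/16 (clear depth 16)

== LOOKUPS ==
["H6","H1","H5","H5"]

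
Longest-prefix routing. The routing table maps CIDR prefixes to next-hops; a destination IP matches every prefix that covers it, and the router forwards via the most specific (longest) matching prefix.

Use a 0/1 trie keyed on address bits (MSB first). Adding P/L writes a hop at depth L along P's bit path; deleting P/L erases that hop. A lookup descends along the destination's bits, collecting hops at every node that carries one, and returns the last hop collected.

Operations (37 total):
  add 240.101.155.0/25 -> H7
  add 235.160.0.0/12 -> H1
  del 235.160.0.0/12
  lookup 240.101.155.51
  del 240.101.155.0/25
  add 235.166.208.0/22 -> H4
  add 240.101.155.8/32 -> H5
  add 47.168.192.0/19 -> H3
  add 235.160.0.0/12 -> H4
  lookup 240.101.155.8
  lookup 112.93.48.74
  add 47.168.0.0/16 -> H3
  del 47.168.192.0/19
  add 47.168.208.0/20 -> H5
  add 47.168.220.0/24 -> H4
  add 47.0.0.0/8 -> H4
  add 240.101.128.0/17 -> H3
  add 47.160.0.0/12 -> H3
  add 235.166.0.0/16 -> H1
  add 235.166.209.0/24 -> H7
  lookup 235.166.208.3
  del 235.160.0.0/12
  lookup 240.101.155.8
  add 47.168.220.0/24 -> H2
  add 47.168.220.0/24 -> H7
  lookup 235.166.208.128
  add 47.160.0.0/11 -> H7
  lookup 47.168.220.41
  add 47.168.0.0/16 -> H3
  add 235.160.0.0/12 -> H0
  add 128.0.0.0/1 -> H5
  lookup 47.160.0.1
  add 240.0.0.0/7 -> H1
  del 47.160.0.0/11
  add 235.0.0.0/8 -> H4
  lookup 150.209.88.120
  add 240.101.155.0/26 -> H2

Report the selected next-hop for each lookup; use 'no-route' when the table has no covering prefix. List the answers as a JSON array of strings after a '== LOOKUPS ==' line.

Trace:
  add 240.101.155.0/25 -> H7 at depth 25
  add 235.160.0.0/12 -> H1 at depth 12
  - 235.160.0.0/12 clear@12
  Q 240.101.155.51: descend 1111000001100101100110110 ; hops seen [H7] ; pick H7
  - 240.101.155.0/25 clear@25
  add 235.166.208.0/22 -> H4 at depth 22
  add 240.101.155.8/32 -> H5 at depth 32
  add 47.168.192.0/19 -> H3 at depth 19
  add 235.160.0.0/12 -> H4 at depth 12
  Q 240.101.155.8: descend 11110000011001011001101100001000 ; hops seen [H5] ; pick H5
  Q 112.93.48.74: descend 0 ; hops seen [∅] ; pick no-route
  add 47.168.0.0/16 -> H3 at depth 16
  - 47.168.192.0/19 clear@19
  add 47.168.208.0/20 -> H5 at depth 20
  add 47.168.220.0/24 -> H4 at depth 24
  add 47.0.0.0/8 -> H4 at depth 8
  add 240.101.128.0/17 -> H3 at depth 17
  add 47.160.0.0/12 -> H3 at depth 12
  add 235.166.0.0/16 -> H1 at depth 16
  add 235.166.209.0/24 -> H7 at depth 24
  Q 235.166.208.3: descend 11101011101001101101000 ; hops seen [H4,H1,H4] ; pick H4
  - 235.160.0.0/12 clear@12
  Q 240.101.155.8: descend 11110000011001011001101100001000 ; hops seen [H3,H5] ; pick H5
  add 47.168.220.0/24 -> H2 at depth 24
  add 47.168.220.0/24 -> H7 at depth 24
  Q 235.166.208.128: descend 11101011101001101101000 ; hops seen [H1,H4] ; pick H4
  add 47.160.0.0/11 -> H7 at depth 11
  Q 47.168.220.41: descend 001011111010100011011100 ; hops seen [H4,H7,H3,H3,H5,H7] ; pick H7
  add 47.168.0.0/16 -> H3 at depth 16
  add 235.160.0.0/12 -> H0 at depth 12
  add 128.0.0.0/1 -> H5 at depth 1
  Q 47.160.0.1: descend 001011111010 ; hops seen [H4,H7,H3] ; pick H3
  add 240.0.0.0/7 -> H1 at depth 7
  - 47.160.0.0/11 clear@11
  add 235.0.0.0/8 -> H4 at depth 8
  Q 150.209.88.120: descend 1 ; hops seen [H5] ; pick H5
  add 240.101.155.0/26 -> H2 at depth 26

== LOOKUPS ==
["H7","H5","no-route","H4","H5","H4","H7","H3","H5"]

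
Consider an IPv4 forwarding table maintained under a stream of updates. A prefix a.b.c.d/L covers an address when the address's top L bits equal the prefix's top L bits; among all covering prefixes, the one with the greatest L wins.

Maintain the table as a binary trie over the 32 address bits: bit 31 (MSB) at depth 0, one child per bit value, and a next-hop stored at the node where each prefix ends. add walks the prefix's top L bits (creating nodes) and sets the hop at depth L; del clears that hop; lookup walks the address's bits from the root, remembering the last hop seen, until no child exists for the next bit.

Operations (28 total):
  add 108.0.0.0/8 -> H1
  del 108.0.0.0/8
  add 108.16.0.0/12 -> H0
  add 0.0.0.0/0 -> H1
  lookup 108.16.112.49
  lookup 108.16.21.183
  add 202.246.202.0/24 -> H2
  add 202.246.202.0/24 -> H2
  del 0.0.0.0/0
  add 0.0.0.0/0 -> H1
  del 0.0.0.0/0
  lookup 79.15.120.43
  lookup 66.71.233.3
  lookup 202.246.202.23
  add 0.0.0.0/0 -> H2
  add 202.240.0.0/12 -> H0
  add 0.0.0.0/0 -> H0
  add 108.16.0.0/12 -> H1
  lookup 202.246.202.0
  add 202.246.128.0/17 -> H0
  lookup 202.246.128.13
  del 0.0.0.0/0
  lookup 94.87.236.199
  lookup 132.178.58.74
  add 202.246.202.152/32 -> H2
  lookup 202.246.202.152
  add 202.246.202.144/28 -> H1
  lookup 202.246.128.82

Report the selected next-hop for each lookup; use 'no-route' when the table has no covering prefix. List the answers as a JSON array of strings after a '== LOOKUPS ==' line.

Trace:
  add 108.0.0.0/8 -> H1 at depth 8
  - 108.0.0.0/8 clear@8
  add 108.16.0.0/12 -> H0 at depth 12
  add 0.0.0.0/0 -> H1 at depth 0
  ? 108.16.112.49  path d0:H1→d1:-→d2:-→d3:-→d4:-→d5:-→d6:-→d7:-→d8:-→d9:-→d10:-→d11:-→d12:H0  best=H0
  ? 108.16.21.183  path d0:H1→d1:-→d2:-→d3:-→d4:-→d5:-→d6:-→d7:-→d8:-→d9:-→d10:-→d11:-→d12:H0  best=H0
  add 202.246.202.0/24 -> H2 at depth 24
  add 202.246.202.0/24 -> H2 at depth 24
  - 0.0.0.0/0 clear@0
  add 0.0.0.0/0 -> H1 at depth 0
  - 0.0.0.0/0 clear@0
  ? 79.15.120.43  path d0:-→d1:-→d2:-  best=no-route
  ? 66.71.233.3  path d0:-→d1:-→d2:-  best=no-route
  ? 202.246.202.23  path d0:-→d1:-→d2:-→d3:-→d4:-→d5:-→d6:-→d7:-→d8:-→d9:-→d10:-→d11:-→d12:-→d13:-→d14:-→d15:-→d16:-→d17:-→d18:-→d19:-→d20:-→d21:-→d22:-→d23:-→d24:H2  best=H2
  add 0.0.0.0/0 -> H2 at depth 0
  add 202.240.0.0/12 -> H0 at depth 12
  add 0.0.0.0/0 -> H0 at depth 0
  add 108.16.0.0/12 -> H1 at depth 12
  ? 202.246.202.0  path d0:H0→d1:-→d2:-→d3:-→d4:-→d5:-→d6:-→d7:-→d8:-→d9:-→d10:-→d11:-→d12:H0→d13:-→d14:-→d15:-→d16:-→d17:-→d18:-→d19:-→d20:-→d21:-→d22:-→d23:-→d24:H2  best=H2
  add 202.246.128.0/17 -> H0 at depth 17
  ? 202.246.128.13  path d0:H0→d1:-→d2:-→d3:-→d4:-→d5:-→d6:-→d7:-→d8:-→d9:-→d10:-→d11:-→d12:H0→d13:-→d14:-→d15:-→d16:-→d17:H0  best=H0
  - 0.0.0.0/0 clear@0
  ? 94.87.236.199  path d0:-→d1:-→d2:-  best=no-route
  ? 132.178.58.74  path d0:-→d1:-  best=no-route
  add 202.246.202.152/32 -> H2 at depth 32
  ? 202.246.202.152  path d0:-→d1:-→d2:-→d3:-→d4:-→d5:-→d6:-→d7:-→d8:-→d9:-→d10:-→d11:-→d12:H0→d13:-→d14:-→d15:-→d16:-→d17:H0→d18:-→d19:-→d20:-→d21:-→d22:-→d23:-→d24:H2→d25:-→d26:-→d27:-→d28:-→d29:-→d30:-→d31:-→d32:H2  best=H2
  add 202.246.202.144/28 -> H1 at depth 28
  ? 202.246.128.82  path d0:-→d1:-→d2:-→d3:-→d4:-→d5:-→d6:-→d7:-→d8:-→d9:-→d10:-→d11:-→d12:H0→d13:-→d14:-→d15:-→d16:-→d17:H0  best=H0

== LOOKUPS ==
["H0","H0","no-route","no-route","H2","H2","H0","no-route","no-route","H2","H0"]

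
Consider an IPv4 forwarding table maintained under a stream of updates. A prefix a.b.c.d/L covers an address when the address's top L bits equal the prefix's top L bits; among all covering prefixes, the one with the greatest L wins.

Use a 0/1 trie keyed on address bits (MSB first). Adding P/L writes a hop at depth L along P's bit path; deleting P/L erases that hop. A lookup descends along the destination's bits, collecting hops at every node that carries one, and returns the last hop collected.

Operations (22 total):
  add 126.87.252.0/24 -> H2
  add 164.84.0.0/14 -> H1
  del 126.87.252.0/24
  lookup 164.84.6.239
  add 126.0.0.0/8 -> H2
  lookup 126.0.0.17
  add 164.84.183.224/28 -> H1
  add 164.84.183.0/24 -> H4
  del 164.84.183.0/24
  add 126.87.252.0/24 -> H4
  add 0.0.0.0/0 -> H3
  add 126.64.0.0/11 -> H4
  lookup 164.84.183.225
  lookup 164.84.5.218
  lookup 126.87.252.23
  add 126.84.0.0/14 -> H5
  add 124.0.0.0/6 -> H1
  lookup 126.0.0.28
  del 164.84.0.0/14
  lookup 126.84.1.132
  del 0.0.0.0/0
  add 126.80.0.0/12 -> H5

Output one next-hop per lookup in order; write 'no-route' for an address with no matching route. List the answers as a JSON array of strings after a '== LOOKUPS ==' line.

Apply in order:
  + 126.87.252.0/24 (H2) depth=24
  + 164.84.0.0/14 (H1) depth=14
  - 126.87.252.0/24 clear@24
  ? 164.84.6.239  path d0:-→d1:-→d2:-→d3:-→d4:-→d5:-→d6:-→d7:-→d8:-→d9:-→d10:-→d11:-→d12:-→d13:-→d14:H1  best=H1
  + 126.0.0.0/8 (H2) depth=8
  ? 126.0.0.17  path d0:-→d1:-→d2:-→d3:-→d4:-→d5:-→d6:-→d7:-→d8:H2→d9:-  best=H2
  + 164.84.183.224/28 (H1) depth=28
  + 164.84.183.0/24 (H4) depth=24
  - 164.84.183.0/24 clear@24
  + 126.87.252.0/24 (H4) depth=24
  + 0.0.0.0/0 (H3) depth=0
  + 126.64.0.0/11 (H4) depth=11
  ? 164.84.183.225  path d0:H3→d1:-→d2:-→d3:-→d4:-→d5:-→d6:-→d7:-→d8:-→d9:-→d10:-→d11:-→d12:-→d13:-→d14:H1→d15:-→d16:-→d17:-→d18:-→d19:-→d20:-→d21:-→d22:-→d23:-→d24:-→d25:-→d26:-→d27:-→d28:H1  best=H1
  ? 164.84.5.218  path d0:H3→d1:-→d2:-→d3:-→d4:-→d5:-→d6:-→d7:-→d8:-→d9:-→d10:-→d11:-→d12:-→d13:-→d14:H1→d15:-→d16:-  best=H1
  ? 126.87.252.23  path d0:H3→d1:-→d2:-→d3:-→d4:-→d5:-→d6:-→d7:-→d8:H2→d9:-→d10:-→d11:H4→d12:-→d13:-→d14:-→d15:-→d16:-→d17:-→d18:-→d19:-→d20:-→d21:-→d22:-→d23:-→d24:H4  best=H4
  + 126.84.0.0/14 (H5) depth=14
  + 124.0.0.0/6 (H1) depth=6
  ? 126.0.0.28  path d0:H3→d1:-→d2:-→d3:-→d4:-→d5:-→d6:H1→d7:-→d8:H2→d9:-  best=H2
  - 164.84.0.0/14 clear@14
  ? 126.84.1.132  path d0:H3→d1:-→d2:-→d3:-→d4:-→d5:-→d6:H1→d7:-→d8:H2→d9:-→d10:-→d11:H4→d12:-→d13:-→d14:H5  best=H5
  - 0.0.0.0/0 clear@0
  + 126.80.0.0/12 (H5) depth=12

== LOOKUPS ==
["H1","H2","H1","H1","H4","H2","H5"]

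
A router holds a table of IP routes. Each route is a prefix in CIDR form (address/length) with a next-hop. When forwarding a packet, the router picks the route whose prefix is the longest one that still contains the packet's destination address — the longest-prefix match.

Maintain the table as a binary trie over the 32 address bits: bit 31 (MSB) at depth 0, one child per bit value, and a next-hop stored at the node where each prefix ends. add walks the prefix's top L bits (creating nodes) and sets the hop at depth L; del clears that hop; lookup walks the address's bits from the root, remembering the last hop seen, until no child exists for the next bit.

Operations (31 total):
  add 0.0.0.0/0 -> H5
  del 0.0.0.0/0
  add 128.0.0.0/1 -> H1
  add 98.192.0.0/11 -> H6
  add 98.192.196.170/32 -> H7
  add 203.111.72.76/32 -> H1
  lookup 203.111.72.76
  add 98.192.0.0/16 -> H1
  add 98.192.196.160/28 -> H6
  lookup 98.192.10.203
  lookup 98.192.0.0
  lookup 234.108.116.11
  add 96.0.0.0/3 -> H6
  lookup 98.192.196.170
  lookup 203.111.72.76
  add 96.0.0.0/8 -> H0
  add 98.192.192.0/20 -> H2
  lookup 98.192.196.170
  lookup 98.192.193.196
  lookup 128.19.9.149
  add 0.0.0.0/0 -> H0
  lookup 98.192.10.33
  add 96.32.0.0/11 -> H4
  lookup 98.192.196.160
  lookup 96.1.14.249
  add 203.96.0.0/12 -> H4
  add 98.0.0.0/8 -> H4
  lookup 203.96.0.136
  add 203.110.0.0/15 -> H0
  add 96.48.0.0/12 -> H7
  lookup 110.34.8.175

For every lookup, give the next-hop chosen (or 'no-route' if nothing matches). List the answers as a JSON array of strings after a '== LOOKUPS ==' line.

Process each operation:
  add 0.0.0.0/0 -> H5 at depth 0
  del 0.0.0.0/0 (clear depth 0)
  add 128.0.0.0/1 -> H1 at depth 1
  add 98.192.0.0/11 -> H6 at depth 11
  add 98.192.196.170/32 -> H7 at depth 32
  add 203.111.72.76/32 -> H1 at depth 32
  Q 203.111.72.76: descend 11001011011011110100100001001100 ; hops seen [H1,H1] ; pick H1
  add 98.192.0.0/16 -> H1 at depth 16
  add 98.192.196.160/28 -> H6 at depth 28
  Q 98.192.10.203: descend 0110001011000000 ; hops seen [H6,H1] ; pick H1
  Q 98.192.0.0: descend 0110001011000000 ; hops seen [H6,H1] ; pick H1
  Q 234.108.116.11: descend 11 ; hops seen [H1] ; pick H1
  add 96.0.0.0/3 -> H6 at depth 3
  Q 98.192.196.170: descend 01100010110000001100010010101010 ; hops seen [H6,H6,H1,H6,H7] ; pick H7
  Q 203.111.72.76: descend 11001011011011110100100001001100 ; hops seen [H1,H1] ; pick H1
  add 96.0.0.0/8 -> H0 at depth 8
  add 98.192.192.0/20 -> H2 at depth 20
  Q 98.192.196.170: descend 01100010110000001100010010101010 ; hops seen [H6,H6,H1,H2,H6,H7] ; pick H7
  Q 98.192.193.196: descend 011000101100000011000 ; hops seen [H6,H6,H1,H2] ; pick H2
  Q 128.19.9.149: descend 1 ; hops seen [H1] ; pick H1
  add 0.0.0.0/0 -> H0 at depth 0
  Q 98.192.10.33: descend 0110001011000000 ; hops seen [H0,H6,H6,H1] ; pick H1
  add 96.32.0.0/11 -> H4 at depth 11
  Q 98.192.196.160: descend 0110001011000000110001001010 ; hops seen [H0,H6,H6,H1,H2,H6] ; pick H6
  Q 96.1.14.249: descend 0110000000 ; hops seen [H0,H6,H0] ; pick H0
  add 203.96.0.0/12 -> H4 at depth 12
  add 98.0.0.0/8 -> H4 at depth 8
  Q 203.96.0.136: descend 110010110110 ; hops seen [H0,H1,H4] ; pick H4
  add 203.110.0.0/15 -> H0 at depth 15
  add 96.48.0.0/12 -> H7 at depth 12
  Q 110.34.8.175: descend 0110 ; hops seen [H0,H6] ; pick H6

== LOOKUPS ==
["H1","H1","H1","H1","H7","H1","H7","H2","H1","H1","H6","H0","H4","H6"]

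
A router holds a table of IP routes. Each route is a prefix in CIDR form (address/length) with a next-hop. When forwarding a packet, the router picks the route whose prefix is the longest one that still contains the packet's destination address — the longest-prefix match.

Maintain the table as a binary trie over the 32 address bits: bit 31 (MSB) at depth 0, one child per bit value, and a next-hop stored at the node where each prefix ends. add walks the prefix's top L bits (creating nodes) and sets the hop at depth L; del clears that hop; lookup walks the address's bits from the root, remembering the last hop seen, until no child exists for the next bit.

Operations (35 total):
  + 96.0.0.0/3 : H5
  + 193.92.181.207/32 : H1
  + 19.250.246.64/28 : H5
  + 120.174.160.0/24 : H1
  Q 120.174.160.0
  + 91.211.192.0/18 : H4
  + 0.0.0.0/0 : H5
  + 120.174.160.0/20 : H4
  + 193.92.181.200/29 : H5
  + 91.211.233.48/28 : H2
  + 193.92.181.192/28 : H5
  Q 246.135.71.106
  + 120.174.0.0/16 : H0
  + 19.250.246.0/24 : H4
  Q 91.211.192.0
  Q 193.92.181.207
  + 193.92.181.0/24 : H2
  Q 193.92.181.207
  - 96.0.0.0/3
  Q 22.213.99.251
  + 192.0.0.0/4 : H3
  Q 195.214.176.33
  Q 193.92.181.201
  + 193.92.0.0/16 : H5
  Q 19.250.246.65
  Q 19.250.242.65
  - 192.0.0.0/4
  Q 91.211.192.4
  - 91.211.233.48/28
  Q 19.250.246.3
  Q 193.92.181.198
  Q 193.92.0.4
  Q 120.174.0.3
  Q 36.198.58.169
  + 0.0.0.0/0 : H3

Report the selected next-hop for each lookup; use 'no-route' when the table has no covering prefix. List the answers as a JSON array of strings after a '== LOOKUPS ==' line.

Apply in order:
  + 96.0.0.0/3 (H5) depth=3
  + 193.92.181.207/32 (H1) depth=32
  + 19.250.246.64/28 (H5) depth=28
  + 120.174.160.0/24 (H1) depth=24
  lookup 120.174.160.0: bits 011110001010111010100000 walk d0:-→d1:-→d2:-→d3:H5→d4:-→d5:-→d6:-→d7:-→d8:-→d9:-→d10:-→d11:-→d12:-→d13:-→d14:-→d15:-→d16:-→d17:-→d18:-→d19:-→d20:-→d21:-→d22:-→d23:-→d24:H1 -> H1
  + 91.211.192.0/18 (H4) depth=18
  + 0.0.0.0/0 (H5) depth=0
  + 120.174.160.0/20 (H4) depth=20
  + 193.92.181.200/29 (H5) depth=29
  + 91.211.233.48/28 (H2) depth=28
  + 193.92.181.192/28 (H5) depth=28
  lookup 246.135.71.106: bits 11 walk d0:H5→d1:-→d2:- -> H5
  + 120.174.0.0/16 (H0) depth=16
  + 19.250.246.0/24 (H4) depth=24
  lookup 91.211.192.0: bits 010110111101001111 walk d0:H5→d1:-→d2:-→d3:-→d4:-→d5:-→d6:-→d7:-→d8:-→d9:-→d10:-→d11:-→d12:-→d13:-→d14:-→d15:-→d16:-→d17:-→d18:H4 -> H4
  lookup 193.92.181.207: bits 11000001010111001011010111001111 walk d0:H5→d1:-→d2:-→d3:-→d4:-→d5:-→d6:-→d7:-→d8:-→d9:-→d10:-→d11:-→d12:-→d13:-→d14:-→d15:-→d16:-→d17:-→d18:-→d19:-→d20:-→d21:-→d22:-→d23:-→d24:-→d25:-→d26:-→d27:-→d28:H5→d29:H5→d30:-→d31:-→d32:H1 -> H1
  + 193.92.181.0/24 (H2) depth=24
  lookup 193.92.181.207: bits 11000001010111001011010111001111 walk d0:H5→d1:-→d2:-→d3:-→d4:-→d5:-→d6:-→d7:-→d8:-→d9:-→d10:-→d11:-→d12:-→d13:-→d14:-→d15:-→d16:-→d17:-→d18:-→d19:-→d20:-→d21:-→d22:-→d23:-→d24:H2→d25:-→d26:-→d27:-→d28:H5→d29:H5→d30:-→d31:-→d32:H1 -> H1
  del 96.0.0.0/3 (clear depth 3)
  lookup 22.213.99.251: bits 00010 walk d0:H5→d1:-→d2:-→d3:-→d4:-→d5:- -> H5
  + 192.0.0.0/4 (H3) depth=4
  lookup 195.214.176.33: bits 110000 walk d0:H5→d1:-→d2:-→d3:-→d4:H3→d5:-→d6:- -> H3
  lookup 193.92.181.201: bits 11000001010111001011010111001 walk d0:H5→d1:-→d2:-→d3:-→d4:H3→d5:-→d6:-→d7:-→d8:-→d9:-→d10:-→d11:-→d12:-→d13:-→d14:-→d15:-→d16:-→d17:-→d18:-→d19:-→d20:-→d21:-→d22:-→d23:-→d24:H2→d25:-→d26:-→d27:-→d28:H5→d29:H5 -> H5
  + 193.92.0.0/16 (H5) depth=16
  lookup 19.250.246.65: bits 0001001111111010111101100100 walk d0:H5→d1:-→d2:-→d3:-→d4:-→d5:-→d6:-→d7:-→d8:-→d9:-→d10:-→d11:-→d12:-→d13:-→d14:-→d15:-→d16:-→d17:-→d18:-→d19:-→d20:-→d21:-→d22:-→d23:-→d24:H4→d25:-→d26:-→d27:-→d28:H5 -> H5
  lookup 19.250.242.65: bits 000100111111101011110 walk d0:H5→d1:-→d2:-→d3:-→d4:-→d5:-→d6:-→d7:-→d8:-→d9:-→d10:-→d11:-→d12:-→d13:-→d14:-→d15:-→d16:-→d17:-→d18:-→d19:-→d20:-→d21:- -> H5
  del 192.0.0.0/4 (clear depth 4)
  lookup 91.211.192.4: bits 010110111101001111 walk d0:H5→d1:-→d2:-→d3:-→d4:-→d5:-→d6:-→d7:-→d8:-→d9:-→d10:-→d11:-→d12:-→d13:-→d14:-→d15:-→d16:-→d17:-→d18:H4 -> H4
  del 91.211.233.48/28 (clear depth 28)
  lookup 19.250.246.3: bits 0001001111111010111101100 walk d0:H5→d1:-→d2:-→d3:-→d4:-→d5:-→d6:-→d7:-→d8:-→d9:-→d10:-→d11:-→d12:-→d13:-→d14:-→d15:-→d16:-→d17:-→d18:-→d19:-→d20:-→d21:-→d22:-→d23:-→d24:H4→d25:- -> H4
  lookup 193.92.181.198: bits 1100000101011100101101011100 walk d0:H5→d1:-→d2:-→d3:-→d4:-→d5:-→d6:-→d7:-→d8:-→d9:-→d10:-→d11:-→d12:-→d13:-→d14:-→d15:-→d16:H5→d17:-→d18:-→d19:-→d20:-→d21:-→d22:-→d23:-→d24:H2→d25:-→d26:-→d27:-→d28:H5 -> H5
  lookup 193.92.0.4: bits 1100000101011100 walk d0:H5→d1:-→d2:-→d3:-→d4:-→d5:-→d6:-→d7:-→d8:-→d9:-→d10:-→d11:-→d12:-→d13:-→d14:-→d15:-→d16:H5 -> H5
  lookup 120.174.0.3: bits 0111100010101110 walk d0:H5→d1:-→d2:-→d3:-→d4:-→d5:-→d6:-→d7:-→d8:-→d9:-→d10:-→d11:-→d12:-→d13:-→d14:-→d15:-→d16:H0 -> H0
  lookup 36.198.58.169: bits 00 walk d0:H5→d1:-→d2:- -> H5
  + 0.0.0.0/0 (H3) depth=0

== LOOKUPS ==
["H1","H5","H4","H1","H1","H5","H3","H5","H5","H5","H4","H4","H5","H5","H0","H5"]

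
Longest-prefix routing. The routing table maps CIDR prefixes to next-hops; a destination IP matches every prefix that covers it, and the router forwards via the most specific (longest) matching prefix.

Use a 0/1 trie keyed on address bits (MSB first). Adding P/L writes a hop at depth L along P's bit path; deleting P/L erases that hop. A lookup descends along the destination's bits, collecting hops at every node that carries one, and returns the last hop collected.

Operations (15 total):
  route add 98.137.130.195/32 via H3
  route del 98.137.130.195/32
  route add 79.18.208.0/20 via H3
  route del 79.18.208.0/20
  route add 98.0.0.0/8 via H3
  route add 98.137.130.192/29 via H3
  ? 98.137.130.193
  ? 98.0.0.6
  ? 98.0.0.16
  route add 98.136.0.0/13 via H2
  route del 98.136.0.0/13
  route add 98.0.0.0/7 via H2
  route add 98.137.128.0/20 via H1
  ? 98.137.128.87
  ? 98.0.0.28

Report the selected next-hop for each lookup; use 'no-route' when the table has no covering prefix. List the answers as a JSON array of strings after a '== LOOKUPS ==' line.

Process each operation:
  add 98.137.130.195/32 -> H3 at depth 32
  - 98.137.130.195/32 clear@32
  add 79.18.208.0/20 -> H3 at depth 20
  - 79.18.208.0/20 clear@20
  add 98.0.0.0/8 -> H3 at depth 8
  add 98.137.130.192/29 -> H3 at depth 29
  Q 98.137.130.193: descend 011000101000100110000010110000 ; hops seen [H3,H3] ; pick H3
  Q 98.0.0.6: descend 01100010 ; hops seen [H3] ; pick H3
  Q 98.0.0.16: descend 01100010 ; hops seen [H3] ; pick H3
  add 98.136.0.0/13 -> H2 at depth 13
  - 98.136.0.0/13 clear@13
  add 98.0.0.0/7 -> H2 at depth 7
  add 98.137.128.0/20 -> H1 at depth 20
  Q 98.137.128.87: descend 0110001010001001100000 ; hops seen [H2,H3,H1] ; pick H1
  Q 98.0.0.28: descend 01100010 ; hops seen [H2,H3] ; pick H3

== LOOKUPS ==
["H3","H3","H3","H1","H3"]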